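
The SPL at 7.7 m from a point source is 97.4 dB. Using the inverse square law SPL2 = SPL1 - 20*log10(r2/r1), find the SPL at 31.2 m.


r2/r1 = 31.2/7.7 = 4.05195
Correction = 20*log10(4.05195) = 12.1533 dB
SPL2 = 97.4 - 12.1533 = 85.247 dB


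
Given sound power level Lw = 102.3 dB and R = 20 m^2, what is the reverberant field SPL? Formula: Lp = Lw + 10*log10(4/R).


4/R = 4/20 = 0.2
Lp = 102.3 + 10*log10(0.2) = 95.31 dB


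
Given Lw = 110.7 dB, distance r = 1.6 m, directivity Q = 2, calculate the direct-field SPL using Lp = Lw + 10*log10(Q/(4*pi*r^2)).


4*pi*r^2 = 4*pi*1.6^2 = 32.1699 m^2
Q / (4*pi*r^2) = 2 / 32.1699 = 0.0621699
Lp = 110.7 + 10*log10(0.0621699) = 98.636 dB


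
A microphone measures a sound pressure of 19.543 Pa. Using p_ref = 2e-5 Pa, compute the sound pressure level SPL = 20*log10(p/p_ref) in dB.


p / p_ref = 19.543 / 2e-5 = 977150
SPL = 20 * log10(977150) = 119.8 dB


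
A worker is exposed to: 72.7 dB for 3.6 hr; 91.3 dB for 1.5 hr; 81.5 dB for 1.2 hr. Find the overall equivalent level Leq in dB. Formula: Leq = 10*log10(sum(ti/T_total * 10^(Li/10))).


T_total = 3.6 + 1.5 + 1.2 = 6.3 hr
(3.6/6.3) * 10^(72.7/10) = 1.06405e+07
(1.5/6.3) * 10^(91.3/10) = 3.21182e+08
(1.2/6.3) * 10^(81.5/10) = 2.69055e+07
Sum = 1.06405e+07 + 3.21182e+08 + 2.69055e+07 = 3.58728e+08
Leq = 10*log10(3.58728e+08) = 85.548 dB


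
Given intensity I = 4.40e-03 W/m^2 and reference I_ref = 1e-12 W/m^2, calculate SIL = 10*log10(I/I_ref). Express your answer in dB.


I / I_ref = 4.40e-03 / 1e-12 = 4.4e+09
SIL = 10 * log10(4.4e+09) = 96.435 dB


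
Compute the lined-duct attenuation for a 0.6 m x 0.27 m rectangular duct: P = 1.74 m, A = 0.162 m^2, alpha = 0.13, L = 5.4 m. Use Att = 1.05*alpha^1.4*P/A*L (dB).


alpha^1.4 = 0.13^1.4 = 0.0574805
Attenuation rate = 1.05 * alpha^1.4 * P / A
= 1.05 * 0.0574805 * 1.74 / 0.162 = 0.648252 dB/m
Total Att = 0.648252 * 5.4 = 3.5006 dB


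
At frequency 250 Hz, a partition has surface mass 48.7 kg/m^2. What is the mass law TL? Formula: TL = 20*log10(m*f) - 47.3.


m * f = 48.7 * 250 = 12175
20*log10(12175) = 81.7094 dB
TL = 81.7094 - 47.3 = 34.409 dB


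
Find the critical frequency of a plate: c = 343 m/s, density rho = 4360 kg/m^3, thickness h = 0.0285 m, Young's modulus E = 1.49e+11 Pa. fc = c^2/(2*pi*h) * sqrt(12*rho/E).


12*rho/E = 12*4360/1.49e+11 = 3.51141e-07
sqrt(12*rho/E) = sqrt(3.51141e-07) = 0.000592572
c^2/(2*pi*h) = 343^2/(2*pi*0.0285) = 656997
fc = 656997 * 0.000592572 = 389.32 Hz


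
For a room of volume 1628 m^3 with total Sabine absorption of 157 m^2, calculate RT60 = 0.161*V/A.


RT60 = 0.161 * 1628 / 157 = 1.6695 s


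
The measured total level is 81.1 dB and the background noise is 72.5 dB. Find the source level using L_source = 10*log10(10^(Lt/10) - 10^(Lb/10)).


10^(81.1/10) = 1.28825e+08
10^(72.5/10) = 1.77828e+07
Difference = 1.28825e+08 - 1.77828e+07 = 1.11042e+08
L_source = 10*log10(1.11042e+08) = 80.455 dB


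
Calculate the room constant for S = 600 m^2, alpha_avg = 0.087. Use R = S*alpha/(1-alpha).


R = 600 * 0.087 / (1 - 0.087) = 57.174 m^2


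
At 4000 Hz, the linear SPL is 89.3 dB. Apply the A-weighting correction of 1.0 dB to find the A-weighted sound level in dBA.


A-weighting table: 4000 Hz -> 1.0 dB correction
SPL_A = SPL + correction = 89.3 + (1.0) = 90.3 dBA


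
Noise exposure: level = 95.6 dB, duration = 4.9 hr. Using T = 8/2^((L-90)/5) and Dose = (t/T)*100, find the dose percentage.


T_allowed = 8 / 2^((95.6 - 90)/5) = 3.68075 hr
Dose = 4.9 / 3.68075 * 100 = 133.13 %


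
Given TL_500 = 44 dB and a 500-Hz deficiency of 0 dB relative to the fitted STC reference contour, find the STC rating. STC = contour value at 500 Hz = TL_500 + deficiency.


By ASTM E413, STC = value of the fitted reference contour at 500 Hz.
Contour value at 500 Hz = TL_500 + deficiency = 44 + 0 = 44
STC = 44


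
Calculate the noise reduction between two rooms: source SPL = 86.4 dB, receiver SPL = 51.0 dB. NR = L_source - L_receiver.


NR = L_source - L_receiver (difference between source and receiving room levels)
NR = 86.4 - 51.0 = 35.4 dB


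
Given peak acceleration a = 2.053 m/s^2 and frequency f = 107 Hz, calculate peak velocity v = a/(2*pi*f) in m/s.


omega = 2*pi*f = 2*pi*107 = 672.301 rad/s
v = a / omega = 2.053 / 672.301 = 0.0030537 m/s


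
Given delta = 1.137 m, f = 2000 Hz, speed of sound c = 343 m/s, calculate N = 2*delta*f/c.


N = 2*delta*f/c = 2*delta/lambda, where lambda = c/f
lambda = 343 / 2000 = 0.1715 m
N = 2 * 1.137 / 0.1715 = 13.259


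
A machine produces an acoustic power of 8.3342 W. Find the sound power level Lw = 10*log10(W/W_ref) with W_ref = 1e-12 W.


W / W_ref = 8.3342 / 1e-12 = 8.3342e+12
Lw = 10 * log10(8.3342e+12) = 129.21 dB


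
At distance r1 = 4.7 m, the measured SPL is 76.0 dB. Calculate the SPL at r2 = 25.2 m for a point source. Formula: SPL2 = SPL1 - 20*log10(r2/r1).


r2/r1 = 25.2/4.7 = 5.3617
Correction = 20*log10(5.3617) = 14.5861 dB
SPL2 = 76.0 - 14.5861 = 61.414 dB


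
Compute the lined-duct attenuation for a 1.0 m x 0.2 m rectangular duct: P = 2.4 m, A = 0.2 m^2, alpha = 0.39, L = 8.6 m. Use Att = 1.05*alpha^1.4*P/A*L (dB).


alpha^1.4 = 0.39^1.4 = 0.267603
Attenuation rate = 1.05 * alpha^1.4 * P / A
= 1.05 * 0.267603 * 2.4 / 0.2 = 3.3718 dB/m
Total Att = 3.3718 * 8.6 = 28.997 dB


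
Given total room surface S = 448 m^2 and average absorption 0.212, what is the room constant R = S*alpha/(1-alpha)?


R = 448 * 0.212 / (1 - 0.212) = 120.53 m^2


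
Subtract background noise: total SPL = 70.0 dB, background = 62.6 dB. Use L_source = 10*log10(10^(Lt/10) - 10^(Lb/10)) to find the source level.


10^(70.0/10) = 1e+07
10^(62.6/10) = 1.8197e+06
Difference = 1e+07 - 1.8197e+06 = 8.1803e+06
L_source = 10*log10(8.1803e+06) = 69.128 dB


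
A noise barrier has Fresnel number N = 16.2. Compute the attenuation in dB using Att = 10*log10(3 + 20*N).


3 + 20*N = 3 + 20*16.2 = 327
Att = 10*log10(327) = 25.145 dB


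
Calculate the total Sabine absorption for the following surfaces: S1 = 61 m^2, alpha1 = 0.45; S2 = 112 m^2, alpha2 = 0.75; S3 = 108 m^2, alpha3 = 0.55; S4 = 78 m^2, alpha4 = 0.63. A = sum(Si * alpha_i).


61 * 0.45 = 27.45
112 * 0.75 = 84
108 * 0.55 = 59.4
78 * 0.63 = 49.14
A_total = 27.45 + 84 + 59.4 + 49.14 = 219.99 m^2


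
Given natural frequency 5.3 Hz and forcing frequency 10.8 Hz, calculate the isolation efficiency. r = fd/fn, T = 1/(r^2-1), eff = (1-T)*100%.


r = 10.8 / 5.3 = 2.03774
r^2 - 1 = 2.03774^2 - 1 = 3.15238
T = 1/3.15238 = 0.317221
Efficiency = (1 - 0.317221)*100 = 68.278 %


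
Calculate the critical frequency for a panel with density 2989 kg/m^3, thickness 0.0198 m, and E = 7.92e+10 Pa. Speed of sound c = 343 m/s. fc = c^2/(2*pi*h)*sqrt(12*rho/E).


12*rho/E = 12*2989/7.92e+10 = 4.52879e-07
sqrt(12*rho/E) = sqrt(4.52879e-07) = 0.000672963
c^2/(2*pi*h) = 343^2/(2*pi*0.0198) = 945678
fc = 945678 * 0.000672963 = 636.41 Hz


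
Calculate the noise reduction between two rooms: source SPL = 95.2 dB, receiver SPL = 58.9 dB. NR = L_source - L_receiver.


NR = L_source - L_receiver (difference between source and receiving room levels)
NR = 95.2 - 58.9 = 36.3 dB


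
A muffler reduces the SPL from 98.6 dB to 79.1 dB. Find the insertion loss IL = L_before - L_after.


Insertion loss = SPL without muffler - SPL with muffler
IL = 98.6 - 79.1 = 19.5 dB


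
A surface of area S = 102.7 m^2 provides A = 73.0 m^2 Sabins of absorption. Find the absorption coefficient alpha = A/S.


Absorption coefficient = absorbed power / incident power
alpha = A / S = 73.0 / 102.7 = 0.71081


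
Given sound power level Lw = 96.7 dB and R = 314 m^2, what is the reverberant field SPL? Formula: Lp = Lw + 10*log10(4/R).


4/R = 4/314 = 0.0127389
Lp = 96.7 + 10*log10(0.0127389) = 77.751 dB


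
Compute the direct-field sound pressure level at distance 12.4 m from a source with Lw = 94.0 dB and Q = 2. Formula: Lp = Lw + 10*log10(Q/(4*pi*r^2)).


4*pi*r^2 = 4*pi*12.4^2 = 1932.21 m^2
Q / (4*pi*r^2) = 2 / 1932.21 = 0.00103508
Lp = 94.0 + 10*log10(0.00103508) = 64.15 dB


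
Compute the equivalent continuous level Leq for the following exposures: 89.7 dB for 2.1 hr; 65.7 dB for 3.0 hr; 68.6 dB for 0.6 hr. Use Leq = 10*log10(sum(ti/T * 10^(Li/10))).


T_total = 2.1 + 3.0 + 0.6 = 5.7 hr
(2.1/5.7) * 10^(89.7/10) = 3.43831e+08
(3.0/5.7) * 10^(65.7/10) = 1.95545e+06
(0.6/5.7) * 10^(68.6/10) = 762564
Sum = 3.43831e+08 + 1.95545e+06 + 762564 = 3.46549e+08
Leq = 10*log10(3.46549e+08) = 85.398 dB


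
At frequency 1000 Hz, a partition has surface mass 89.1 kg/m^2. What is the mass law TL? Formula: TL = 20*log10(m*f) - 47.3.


m * f = 89.1 * 1000 = 89100
20*log10(89100) = 98.9976 dB
TL = 98.9976 - 47.3 = 51.698 dB


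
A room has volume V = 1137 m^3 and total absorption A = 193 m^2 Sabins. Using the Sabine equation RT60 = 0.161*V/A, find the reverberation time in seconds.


RT60 = 0.161 * 1137 / 193 = 0.94848 s


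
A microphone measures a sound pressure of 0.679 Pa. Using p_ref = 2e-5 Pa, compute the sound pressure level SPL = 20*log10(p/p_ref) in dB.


p / p_ref = 0.679 / 2e-5 = 33950
SPL = 20 * log10(33950) = 90.617 dB


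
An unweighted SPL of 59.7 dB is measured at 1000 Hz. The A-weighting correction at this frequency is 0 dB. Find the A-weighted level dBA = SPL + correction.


A-weighting table: 1000 Hz -> 0 dB correction
SPL_A = SPL + correction = 59.7 + (0) = 59.7 dBA


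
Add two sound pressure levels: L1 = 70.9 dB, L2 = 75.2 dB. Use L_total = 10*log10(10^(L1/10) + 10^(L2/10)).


10^(70.9/10) = 1.23027e+07
10^(75.2/10) = 3.31131e+07
Sum = 1.23027e+07 + 3.31131e+07 = 4.54158e+07
L_total = 10*log10(4.54158e+07) = 76.572 dB


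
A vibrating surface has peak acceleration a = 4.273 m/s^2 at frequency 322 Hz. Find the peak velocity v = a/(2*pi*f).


omega = 2*pi*f = 2*pi*322 = 2023.19 rad/s
v = a / omega = 4.273 / 2023.19 = 0.002112 m/s


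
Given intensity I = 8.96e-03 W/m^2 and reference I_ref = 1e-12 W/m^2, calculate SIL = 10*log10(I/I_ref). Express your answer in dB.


I / I_ref = 8.96e-03 / 1e-12 = 8.96e+09
SIL = 10 * log10(8.96e+09) = 99.523 dB


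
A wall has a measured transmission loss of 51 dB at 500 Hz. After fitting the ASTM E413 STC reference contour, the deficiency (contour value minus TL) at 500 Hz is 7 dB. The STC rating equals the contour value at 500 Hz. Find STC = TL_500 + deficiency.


By ASTM E413, STC = value of the fitted reference contour at 500 Hz.
Contour value at 500 Hz = TL_500 + deficiency = 51 + 7 = 58
STC = 58


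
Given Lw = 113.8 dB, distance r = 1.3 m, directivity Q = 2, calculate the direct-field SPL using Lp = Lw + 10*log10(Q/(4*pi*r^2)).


4*pi*r^2 = 4*pi*1.3^2 = 21.2372 m^2
Q / (4*pi*r^2) = 2 / 21.2372 = 0.0941744
Lp = 113.8 + 10*log10(0.0941744) = 103.54 dB


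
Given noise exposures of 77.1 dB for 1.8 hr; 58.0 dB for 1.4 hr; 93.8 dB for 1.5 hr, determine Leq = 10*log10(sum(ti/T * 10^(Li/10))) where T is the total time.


T_total = 1.8 + 1.4 + 1.5 = 4.7 hr
(1.8/4.7) * 10^(77.1/10) = 1.96415e+07
(1.4/4.7) * 10^(58.0/10) = 187945
(1.5/4.7) * 10^(93.8/10) = 7.65585e+08
Sum = 1.96415e+07 + 187945 + 7.65585e+08 = 7.85414e+08
Leq = 10*log10(7.85414e+08) = 88.951 dB


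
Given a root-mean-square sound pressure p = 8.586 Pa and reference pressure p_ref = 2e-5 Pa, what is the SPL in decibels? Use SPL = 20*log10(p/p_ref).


p / p_ref = 8.586 / 2e-5 = 429300
SPL = 20 * log10(429300) = 112.66 dB


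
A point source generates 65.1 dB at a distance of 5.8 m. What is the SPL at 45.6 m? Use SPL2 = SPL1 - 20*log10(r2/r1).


r2/r1 = 45.6/5.8 = 7.86207
Correction = 20*log10(7.86207) = 17.9107 dB
SPL2 = 65.1 - 17.9107 = 47.189 dB


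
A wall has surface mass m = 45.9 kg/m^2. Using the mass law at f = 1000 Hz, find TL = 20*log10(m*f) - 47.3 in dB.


m * f = 45.9 * 1000 = 45900
20*log10(45900) = 93.2363 dB
TL = 93.2363 - 47.3 = 45.936 dB


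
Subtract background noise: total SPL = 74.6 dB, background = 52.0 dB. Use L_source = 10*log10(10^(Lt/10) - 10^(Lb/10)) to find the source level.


10^(74.6/10) = 2.88403e+07
10^(52.0/10) = 158489
Difference = 2.88403e+07 - 158489 = 2.86818e+07
L_source = 10*log10(2.86818e+07) = 74.576 dB


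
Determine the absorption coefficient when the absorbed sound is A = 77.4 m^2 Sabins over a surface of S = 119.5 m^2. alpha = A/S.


Absorption coefficient = absorbed power / incident power
alpha = A / S = 77.4 / 119.5 = 0.6477


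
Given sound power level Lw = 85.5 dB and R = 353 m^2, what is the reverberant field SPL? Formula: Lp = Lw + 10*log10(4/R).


4/R = 4/353 = 0.0113314
Lp = 85.5 + 10*log10(0.0113314) = 66.043 dB


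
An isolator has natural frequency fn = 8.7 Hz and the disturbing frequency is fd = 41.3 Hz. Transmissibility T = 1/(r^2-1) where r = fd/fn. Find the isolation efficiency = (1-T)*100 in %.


r = 41.3 / 8.7 = 4.74713
r^2 - 1 = 4.74713^2 - 1 = 21.5352
T = 1/21.5352 = 0.0464356
Efficiency = (1 - 0.0464356)*100 = 95.356 %


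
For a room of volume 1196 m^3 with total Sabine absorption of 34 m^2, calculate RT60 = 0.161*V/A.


RT60 = 0.161 * 1196 / 34 = 5.6634 s


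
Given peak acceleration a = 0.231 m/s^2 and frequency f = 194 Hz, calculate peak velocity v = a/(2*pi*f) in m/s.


omega = 2*pi*f = 2*pi*194 = 1218.94 rad/s
v = a / omega = 0.231 / 1218.94 = 0.00018951 m/s


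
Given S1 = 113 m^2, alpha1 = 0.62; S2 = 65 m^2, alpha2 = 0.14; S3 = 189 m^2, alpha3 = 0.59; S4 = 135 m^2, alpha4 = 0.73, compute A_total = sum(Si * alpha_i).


113 * 0.62 = 70.06
65 * 0.14 = 9.1
189 * 0.59 = 111.51
135 * 0.73 = 98.55
A_total = 70.06 + 9.1 + 111.51 + 98.55 = 289.22 m^2


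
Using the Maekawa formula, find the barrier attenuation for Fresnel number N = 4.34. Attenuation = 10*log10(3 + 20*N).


3 + 20*N = 3 + 20*4.34 = 89.8
Att = 10*log10(89.8) = 19.533 dB


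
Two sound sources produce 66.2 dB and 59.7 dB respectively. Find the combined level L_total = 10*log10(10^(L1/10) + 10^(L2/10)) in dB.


10^(66.2/10) = 4.16869e+06
10^(59.7/10) = 933254
Sum = 4.16869e+06 + 933254 = 5.10194e+06
L_total = 10*log10(5.10194e+06) = 67.077 dB


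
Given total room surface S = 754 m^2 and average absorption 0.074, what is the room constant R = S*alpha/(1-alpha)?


R = 754 * 0.074 / (1 - 0.074) = 60.255 m^2


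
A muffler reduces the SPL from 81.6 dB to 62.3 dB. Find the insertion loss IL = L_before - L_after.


Insertion loss = SPL without muffler - SPL with muffler
IL = 81.6 - 62.3 = 19.3 dB


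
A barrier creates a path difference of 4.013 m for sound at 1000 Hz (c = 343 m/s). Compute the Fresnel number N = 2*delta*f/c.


N = 2*delta*f/c = 2*delta/lambda, where lambda = c/f
lambda = 343 / 1000 = 0.343 m
N = 2 * 4.013 / 0.343 = 23.399


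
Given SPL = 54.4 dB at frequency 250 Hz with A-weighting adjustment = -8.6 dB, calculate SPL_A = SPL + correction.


A-weighting table: 250 Hz -> -8.6 dB correction
SPL_A = SPL + correction = 54.4 + (-8.6) = 45.8 dBA


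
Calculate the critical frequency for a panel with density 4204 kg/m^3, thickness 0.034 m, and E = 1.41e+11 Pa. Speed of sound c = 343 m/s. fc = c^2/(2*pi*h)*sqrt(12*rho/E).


12*rho/E = 12*4204/1.41e+11 = 3.57787e-07
sqrt(12*rho/E) = sqrt(3.57787e-07) = 0.000598153
c^2/(2*pi*h) = 343^2/(2*pi*0.034) = 550718
fc = 550718 * 0.000598153 = 329.41 Hz


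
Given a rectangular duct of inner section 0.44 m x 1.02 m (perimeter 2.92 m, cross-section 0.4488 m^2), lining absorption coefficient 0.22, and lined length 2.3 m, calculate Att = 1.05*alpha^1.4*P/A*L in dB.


alpha^1.4 = 0.22^1.4 = 0.120058
Attenuation rate = 1.05 * alpha^1.4 * P / A
= 1.05 * 0.120058 * 2.92 / 0.4488 = 0.820182 dB/m
Total Att = 0.820182 * 2.3 = 1.8864 dB


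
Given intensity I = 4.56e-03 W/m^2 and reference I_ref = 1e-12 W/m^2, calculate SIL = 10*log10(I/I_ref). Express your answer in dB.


I / I_ref = 4.56e-03 / 1e-12 = 4.56e+09
SIL = 10 * log10(4.56e+09) = 96.59 dB


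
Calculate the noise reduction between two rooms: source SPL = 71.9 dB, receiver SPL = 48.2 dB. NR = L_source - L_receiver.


NR = L_source - L_receiver (difference between source and receiving room levels)
NR = 71.9 - 48.2 = 23.7 dB


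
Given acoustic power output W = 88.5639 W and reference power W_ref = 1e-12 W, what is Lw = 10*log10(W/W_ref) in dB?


W / W_ref = 88.5639 / 1e-12 = 8.85639e+13
Lw = 10 * log10(8.85639e+13) = 139.47 dB


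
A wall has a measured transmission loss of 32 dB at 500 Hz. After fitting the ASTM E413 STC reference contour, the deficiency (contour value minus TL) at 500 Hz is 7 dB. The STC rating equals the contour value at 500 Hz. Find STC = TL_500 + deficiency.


By ASTM E413, STC = value of the fitted reference contour at 500 Hz.
Contour value at 500 Hz = TL_500 + deficiency = 32 + 7 = 39
STC = 39


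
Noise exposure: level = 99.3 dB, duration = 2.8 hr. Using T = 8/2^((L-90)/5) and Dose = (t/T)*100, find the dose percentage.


T_allowed = 8 / 2^((99.3 - 90)/5) = 2.20381 hr
Dose = 2.8 / 2.20381 * 100 = 127.05 %


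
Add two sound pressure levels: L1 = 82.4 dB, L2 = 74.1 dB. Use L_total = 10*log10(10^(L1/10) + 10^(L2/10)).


10^(82.4/10) = 1.7378e+08
10^(74.1/10) = 2.5704e+07
Sum = 1.7378e+08 + 2.5704e+07 = 1.99484e+08
L_total = 10*log10(1.99484e+08) = 82.999 dB


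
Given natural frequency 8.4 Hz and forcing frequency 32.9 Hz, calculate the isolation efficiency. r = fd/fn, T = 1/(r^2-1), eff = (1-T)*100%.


r = 32.9 / 8.4 = 3.91667
r^2 - 1 = 3.91667^2 - 1 = 14.3403
T = 1/14.3403 = 0.0697335
Efficiency = (1 - 0.0697335)*100 = 93.027 %


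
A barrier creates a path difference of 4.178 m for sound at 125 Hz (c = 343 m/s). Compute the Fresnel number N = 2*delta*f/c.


N = 2*delta*f/c = 2*delta/lambda, where lambda = c/f
lambda = 343 / 125 = 2.744 m
N = 2 * 4.178 / 2.744 = 3.0452


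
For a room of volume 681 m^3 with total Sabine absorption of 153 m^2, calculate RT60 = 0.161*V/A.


RT60 = 0.161 * 681 / 153 = 0.71661 s


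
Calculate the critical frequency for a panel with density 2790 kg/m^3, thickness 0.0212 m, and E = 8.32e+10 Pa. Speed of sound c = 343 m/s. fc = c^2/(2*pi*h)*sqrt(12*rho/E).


12*rho/E = 12*2790/8.32e+10 = 4.02404e-07
sqrt(12*rho/E) = sqrt(4.02404e-07) = 0.000634353
c^2/(2*pi*h) = 343^2/(2*pi*0.0212) = 883227
fc = 883227 * 0.000634353 = 560.28 Hz


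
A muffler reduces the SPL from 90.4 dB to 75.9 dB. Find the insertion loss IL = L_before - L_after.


Insertion loss = SPL without muffler - SPL with muffler
IL = 90.4 - 75.9 = 14.5 dB


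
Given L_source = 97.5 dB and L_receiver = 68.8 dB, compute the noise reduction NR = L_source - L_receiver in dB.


NR = L_source - L_receiver (difference between source and receiving room levels)
NR = 97.5 - 68.8 = 28.7 dB


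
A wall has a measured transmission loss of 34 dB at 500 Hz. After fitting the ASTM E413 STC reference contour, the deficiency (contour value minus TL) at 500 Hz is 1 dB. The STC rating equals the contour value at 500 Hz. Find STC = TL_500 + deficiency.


By ASTM E413, STC = value of the fitted reference contour at 500 Hz.
Contour value at 500 Hz = TL_500 + deficiency = 34 + 1 = 35
STC = 35


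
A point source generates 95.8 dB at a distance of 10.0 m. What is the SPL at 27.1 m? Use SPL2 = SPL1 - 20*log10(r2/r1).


r2/r1 = 27.1/10.0 = 2.71
Correction = 20*log10(2.71) = 8.65939 dB
SPL2 = 95.8 - 8.65939 = 87.141 dB


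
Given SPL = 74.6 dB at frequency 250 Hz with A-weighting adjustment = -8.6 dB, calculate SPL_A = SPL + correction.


A-weighting table: 250 Hz -> -8.6 dB correction
SPL_A = SPL + correction = 74.6 + (-8.6) = 66 dBA


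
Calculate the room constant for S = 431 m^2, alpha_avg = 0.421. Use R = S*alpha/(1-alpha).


R = 431 * 0.421 / (1 - 0.421) = 313.39 m^2


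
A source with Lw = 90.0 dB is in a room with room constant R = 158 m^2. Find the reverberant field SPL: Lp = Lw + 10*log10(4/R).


4/R = 4/158 = 0.0253165
Lp = 90.0 + 10*log10(0.0253165) = 74.034 dB


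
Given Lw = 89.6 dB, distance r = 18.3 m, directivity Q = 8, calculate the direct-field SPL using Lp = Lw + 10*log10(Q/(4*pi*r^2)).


4*pi*r^2 = 4*pi*18.3^2 = 4208.35 m^2
Q / (4*pi*r^2) = 8 / 4208.35 = 0.00190098
Lp = 89.6 + 10*log10(0.00190098) = 62.39 dB


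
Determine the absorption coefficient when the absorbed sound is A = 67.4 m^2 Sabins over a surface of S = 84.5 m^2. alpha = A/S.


Absorption coefficient = absorbed power / incident power
alpha = A / S = 67.4 / 84.5 = 0.79763


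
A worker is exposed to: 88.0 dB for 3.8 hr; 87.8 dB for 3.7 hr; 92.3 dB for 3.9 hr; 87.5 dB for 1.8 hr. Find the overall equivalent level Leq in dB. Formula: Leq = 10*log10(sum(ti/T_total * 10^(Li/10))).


T_total = 3.8 + 3.7 + 3.9 + 1.8 = 13.2 hr
(3.8/13.2) * 10^(88.0/10) = 1.81639e+08
(3.7/13.2) * 10^(87.8/10) = 1.68899e+08
(3.9/13.2) * 10^(92.3/10) = 5.01754e+08
(1.8/13.2) * 10^(87.5/10) = 7.66829e+07
Sum = 1.81639e+08 + 1.68899e+08 + 5.01754e+08 + 7.66829e+07 = 9.28975e+08
Leq = 10*log10(9.28975e+08) = 89.68 dB


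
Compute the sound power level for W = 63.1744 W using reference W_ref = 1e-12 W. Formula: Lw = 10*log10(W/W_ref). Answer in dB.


W / W_ref = 63.1744 / 1e-12 = 6.31744e+13
Lw = 10 * log10(6.31744e+13) = 138.01 dB


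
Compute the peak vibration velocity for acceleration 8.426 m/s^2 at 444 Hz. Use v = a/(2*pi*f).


omega = 2*pi*f = 2*pi*444 = 2789.73 rad/s
v = a / omega = 8.426 / 2789.73 = 0.0030204 m/s


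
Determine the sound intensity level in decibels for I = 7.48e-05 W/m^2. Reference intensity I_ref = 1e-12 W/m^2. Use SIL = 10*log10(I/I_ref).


I / I_ref = 7.48e-05 / 1e-12 = 7.48e+07
SIL = 10 * log10(7.48e+07) = 78.739 dB


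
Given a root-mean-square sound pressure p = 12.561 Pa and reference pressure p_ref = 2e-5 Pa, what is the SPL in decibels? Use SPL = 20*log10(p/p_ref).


p / p_ref = 12.561 / 2e-5 = 628050
SPL = 20 * log10(628050) = 115.96 dB


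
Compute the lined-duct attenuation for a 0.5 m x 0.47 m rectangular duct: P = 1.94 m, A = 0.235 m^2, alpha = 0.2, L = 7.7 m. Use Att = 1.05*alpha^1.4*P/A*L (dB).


alpha^1.4 = 0.2^1.4 = 0.105061
Attenuation rate = 1.05 * alpha^1.4 * P / A
= 1.05 * 0.105061 * 1.94 / 0.235 = 0.910678 dB/m
Total Att = 0.910678 * 7.7 = 7.0122 dB


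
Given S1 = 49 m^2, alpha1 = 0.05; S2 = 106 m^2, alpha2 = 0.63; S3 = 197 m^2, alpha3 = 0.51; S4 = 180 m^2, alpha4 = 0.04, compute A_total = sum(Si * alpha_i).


49 * 0.05 = 2.45
106 * 0.63 = 66.78
197 * 0.51 = 100.47
180 * 0.04 = 7.2
A_total = 2.45 + 66.78 + 100.47 + 7.2 = 176.9 m^2


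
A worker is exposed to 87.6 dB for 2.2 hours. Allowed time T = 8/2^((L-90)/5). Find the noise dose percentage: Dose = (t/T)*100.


T_allowed = 8 / 2^((87.6 - 90)/5) = 11.1579 hr
Dose = 2.2 / 11.1579 * 100 = 19.717 %


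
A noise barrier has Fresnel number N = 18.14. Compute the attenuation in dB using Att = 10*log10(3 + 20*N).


3 + 20*N = 3 + 20*18.14 = 365.8
Att = 10*log10(365.8) = 25.632 dB


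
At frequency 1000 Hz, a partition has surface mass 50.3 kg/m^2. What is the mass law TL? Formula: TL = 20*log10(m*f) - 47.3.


m * f = 50.3 * 1000 = 50300
20*log10(50300) = 94.0314 dB
TL = 94.0314 - 47.3 = 46.731 dB


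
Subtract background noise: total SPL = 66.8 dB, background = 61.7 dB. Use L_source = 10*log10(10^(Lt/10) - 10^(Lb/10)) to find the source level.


10^(66.8/10) = 4.7863e+06
10^(61.7/10) = 1.47911e+06
Difference = 4.7863e+06 - 1.47911e+06 = 3.30719e+06
L_source = 10*log10(3.30719e+06) = 65.195 dB


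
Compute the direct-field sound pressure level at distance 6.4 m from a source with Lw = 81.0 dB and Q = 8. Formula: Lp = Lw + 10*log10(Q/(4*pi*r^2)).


4*pi*r^2 = 4*pi*6.4^2 = 514.719 m^2
Q / (4*pi*r^2) = 8 / 514.719 = 0.0155425
Lp = 81.0 + 10*log10(0.0155425) = 62.915 dB


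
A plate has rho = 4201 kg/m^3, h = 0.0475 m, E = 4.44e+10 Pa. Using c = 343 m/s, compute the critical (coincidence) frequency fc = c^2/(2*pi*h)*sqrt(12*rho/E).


12*rho/E = 12*4201/4.44e+10 = 1.13541e-06
sqrt(12*rho/E) = sqrt(1.13541e-06) = 0.00106556
c^2/(2*pi*h) = 343^2/(2*pi*0.0475) = 394198
fc = 394198 * 0.00106556 = 420.04 Hz


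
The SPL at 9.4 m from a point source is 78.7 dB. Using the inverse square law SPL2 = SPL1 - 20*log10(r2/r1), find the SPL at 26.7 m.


r2/r1 = 26.7/9.4 = 2.84043
Correction = 20*log10(2.84043) = 9.06768 dB
SPL2 = 78.7 - 9.06768 = 69.632 dB


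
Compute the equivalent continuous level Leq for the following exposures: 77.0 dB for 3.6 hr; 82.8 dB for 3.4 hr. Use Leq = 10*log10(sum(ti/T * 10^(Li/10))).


T_total = 3.6 + 3.4 = 7.0 hr
(3.6/7.0) * 10^(77.0/10) = 2.57753e+07
(3.4/7.0) * 10^(82.8/10) = 9.25509e+07
Sum = 2.57753e+07 + 9.25509e+07 = 1.18326e+08
Leq = 10*log10(1.18326e+08) = 80.731 dB


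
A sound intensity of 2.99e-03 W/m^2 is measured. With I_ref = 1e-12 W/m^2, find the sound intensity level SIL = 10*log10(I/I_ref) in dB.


I / I_ref = 2.99e-03 / 1e-12 = 2.99e+09
SIL = 10 * log10(2.99e+09) = 94.757 dB


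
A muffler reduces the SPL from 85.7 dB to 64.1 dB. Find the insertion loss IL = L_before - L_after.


Insertion loss = SPL without muffler - SPL with muffler
IL = 85.7 - 64.1 = 21.6 dB


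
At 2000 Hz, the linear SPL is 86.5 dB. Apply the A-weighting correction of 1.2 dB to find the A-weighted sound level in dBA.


A-weighting table: 2000 Hz -> 1.2 dB correction
SPL_A = SPL + correction = 86.5 + (1.2) = 87.7 dBA


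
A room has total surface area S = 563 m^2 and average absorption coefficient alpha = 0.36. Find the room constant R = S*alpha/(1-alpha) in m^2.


R = 563 * 0.36 / (1 - 0.36) = 316.69 m^2


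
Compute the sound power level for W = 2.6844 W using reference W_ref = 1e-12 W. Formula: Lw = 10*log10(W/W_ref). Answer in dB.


W / W_ref = 2.6844 / 1e-12 = 2.6844e+12
Lw = 10 * log10(2.6844e+12) = 124.29 dB


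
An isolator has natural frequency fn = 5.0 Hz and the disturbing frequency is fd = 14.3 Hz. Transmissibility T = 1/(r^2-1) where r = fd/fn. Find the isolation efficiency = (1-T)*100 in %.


r = 14.3 / 5.0 = 2.86
r^2 - 1 = 2.86^2 - 1 = 7.1796
T = 1/7.1796 = 0.139284
Efficiency = (1 - 0.139284)*100 = 86.072 %


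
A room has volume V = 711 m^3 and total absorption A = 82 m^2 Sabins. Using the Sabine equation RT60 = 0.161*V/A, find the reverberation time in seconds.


RT60 = 0.161 * 711 / 82 = 1.396 s


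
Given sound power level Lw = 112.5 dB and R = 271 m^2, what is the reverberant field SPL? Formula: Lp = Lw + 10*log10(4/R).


4/R = 4/271 = 0.0147601
Lp = 112.5 + 10*log10(0.0147601) = 94.191 dB


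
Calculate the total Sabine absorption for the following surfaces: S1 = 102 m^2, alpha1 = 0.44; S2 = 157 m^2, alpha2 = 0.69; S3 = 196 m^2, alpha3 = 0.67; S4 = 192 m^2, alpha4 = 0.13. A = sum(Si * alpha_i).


102 * 0.44 = 44.88
157 * 0.69 = 108.33
196 * 0.67 = 131.32
192 * 0.13 = 24.96
A_total = 44.88 + 108.33 + 131.32 + 24.96 = 309.49 m^2


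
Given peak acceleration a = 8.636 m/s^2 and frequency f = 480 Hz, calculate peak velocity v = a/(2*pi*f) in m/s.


omega = 2*pi*f = 2*pi*480 = 3015.93 rad/s
v = a / omega = 8.636 / 3015.93 = 0.0028635 m/s


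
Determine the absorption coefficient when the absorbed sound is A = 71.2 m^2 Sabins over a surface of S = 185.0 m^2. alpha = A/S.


Absorption coefficient = absorbed power / incident power
alpha = A / S = 71.2 / 185.0 = 0.38486


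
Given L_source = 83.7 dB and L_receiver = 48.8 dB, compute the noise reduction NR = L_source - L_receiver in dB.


NR = L_source - L_receiver (difference between source and receiving room levels)
NR = 83.7 - 48.8 = 34.9 dB


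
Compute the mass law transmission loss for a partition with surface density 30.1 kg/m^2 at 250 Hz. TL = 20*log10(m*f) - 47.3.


m * f = 30.1 * 250 = 7525
20*log10(7525) = 77.5301 dB
TL = 77.5301 - 47.3 = 30.23 dB


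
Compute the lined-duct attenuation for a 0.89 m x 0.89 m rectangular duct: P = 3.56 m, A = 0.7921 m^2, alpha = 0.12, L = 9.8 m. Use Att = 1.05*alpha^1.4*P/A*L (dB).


alpha^1.4 = 0.12^1.4 = 0.0513871
Attenuation rate = 1.05 * alpha^1.4 * P / A
= 1.05 * 0.0513871 * 3.56 / 0.7921 = 0.242501 dB/m
Total Att = 0.242501 * 9.8 = 2.3765 dB


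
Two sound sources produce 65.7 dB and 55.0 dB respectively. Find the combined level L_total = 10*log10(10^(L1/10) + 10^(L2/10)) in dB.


10^(65.7/10) = 3.71535e+06
10^(55.0/10) = 316228
Sum = 3.71535e+06 + 316228 = 4.03158e+06
L_total = 10*log10(4.03158e+06) = 66.055 dB


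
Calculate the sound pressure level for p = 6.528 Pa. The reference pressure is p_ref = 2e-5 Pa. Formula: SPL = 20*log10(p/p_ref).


p / p_ref = 6.528 / 2e-5 = 326400
SPL = 20 * log10(326400) = 110.28 dB


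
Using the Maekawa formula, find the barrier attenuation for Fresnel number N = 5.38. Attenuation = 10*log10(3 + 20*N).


3 + 20*N = 3 + 20*5.38 = 110.6
Att = 10*log10(110.6) = 20.438 dB


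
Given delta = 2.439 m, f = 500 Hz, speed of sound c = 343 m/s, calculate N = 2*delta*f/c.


N = 2*delta*f/c = 2*delta/lambda, where lambda = c/f
lambda = 343 / 500 = 0.686 m
N = 2 * 2.439 / 0.686 = 7.1108


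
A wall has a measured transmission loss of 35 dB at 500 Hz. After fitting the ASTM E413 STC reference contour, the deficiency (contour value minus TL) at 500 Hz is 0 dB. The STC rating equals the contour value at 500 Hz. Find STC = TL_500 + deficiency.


By ASTM E413, STC = value of the fitted reference contour at 500 Hz.
Contour value at 500 Hz = TL_500 + deficiency = 35 + 0 = 35
STC = 35


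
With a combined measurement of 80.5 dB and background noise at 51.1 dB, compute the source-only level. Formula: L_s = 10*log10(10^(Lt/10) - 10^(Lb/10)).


10^(80.5/10) = 1.12202e+08
10^(51.1/10) = 128825
Difference = 1.12202e+08 - 128825 = 1.12073e+08
L_source = 10*log10(1.12073e+08) = 80.495 dB


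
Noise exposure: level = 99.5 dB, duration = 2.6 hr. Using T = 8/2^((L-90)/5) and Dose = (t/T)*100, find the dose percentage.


T_allowed = 8 / 2^((99.5 - 90)/5) = 2.14355 hr
Dose = 2.6 / 2.14355 * 100 = 121.29 %


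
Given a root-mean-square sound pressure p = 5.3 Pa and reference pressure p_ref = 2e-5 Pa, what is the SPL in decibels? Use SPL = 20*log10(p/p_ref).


p / p_ref = 5.3 / 2e-5 = 265000
SPL = 20 * log10(265000) = 108.46 dB


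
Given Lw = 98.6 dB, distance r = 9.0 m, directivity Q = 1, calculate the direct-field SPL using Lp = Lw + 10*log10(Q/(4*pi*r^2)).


4*pi*r^2 = 4*pi*9.0^2 = 1017.88 m^2
Q / (4*pi*r^2) = 1 / 1017.88 = 0.000982434
Lp = 98.6 + 10*log10(0.000982434) = 68.523 dB


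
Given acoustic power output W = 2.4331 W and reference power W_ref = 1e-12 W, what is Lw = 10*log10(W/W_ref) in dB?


W / W_ref = 2.4331 / 1e-12 = 2.4331e+12
Lw = 10 * log10(2.4331e+12) = 123.86 dB


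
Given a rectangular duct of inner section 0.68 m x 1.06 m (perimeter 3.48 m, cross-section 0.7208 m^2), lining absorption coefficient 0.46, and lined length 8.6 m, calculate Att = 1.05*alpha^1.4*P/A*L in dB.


alpha^1.4 = 0.46^1.4 = 0.337179
Attenuation rate = 1.05 * alpha^1.4 * P / A
= 1.05 * 0.337179 * 3.48 / 0.7208 = 1.70928 dB/m
Total Att = 1.70928 * 8.6 = 14.7 dB


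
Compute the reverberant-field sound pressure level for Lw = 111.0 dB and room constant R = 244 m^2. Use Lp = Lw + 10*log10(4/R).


4/R = 4/244 = 0.0163934
Lp = 111.0 + 10*log10(0.0163934) = 93.147 dB


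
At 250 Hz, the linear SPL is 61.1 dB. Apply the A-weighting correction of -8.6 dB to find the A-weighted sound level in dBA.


A-weighting table: 250 Hz -> -8.6 dB correction
SPL_A = SPL + correction = 61.1 + (-8.6) = 52.5 dBA


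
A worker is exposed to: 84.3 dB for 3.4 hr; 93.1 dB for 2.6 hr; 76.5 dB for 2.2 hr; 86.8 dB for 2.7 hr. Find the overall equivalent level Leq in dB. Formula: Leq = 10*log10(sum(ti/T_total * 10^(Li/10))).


T_total = 3.4 + 2.6 + 2.2 + 2.7 = 10.9 hr
(3.4/10.9) * 10^(84.3/10) = 8.39561e+07
(2.6/10.9) * 10^(93.1/10) = 4.8702e+08
(2.2/10.9) * 10^(76.5/10) = 9.01563e+06
(2.7/10.9) * 10^(86.8/10) = 1.1856e+08
Sum = 8.39561e+07 + 4.8702e+08 + 9.01563e+06 + 1.1856e+08 = 6.98552e+08
Leq = 10*log10(6.98552e+08) = 88.442 dB


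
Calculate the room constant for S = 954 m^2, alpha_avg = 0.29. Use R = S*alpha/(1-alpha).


R = 954 * 0.29 / (1 - 0.29) = 389.66 m^2


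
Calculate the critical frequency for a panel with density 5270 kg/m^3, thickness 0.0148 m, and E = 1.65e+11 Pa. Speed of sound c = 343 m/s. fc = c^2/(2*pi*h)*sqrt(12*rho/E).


12*rho/E = 12*5270/1.65e+11 = 3.83273e-07
sqrt(12*rho/E) = sqrt(3.83273e-07) = 0.00061909
c^2/(2*pi*h) = 343^2/(2*pi*0.0148) = 1.26516e+06
fc = 1.26516e+06 * 0.00061909 = 783.25 Hz


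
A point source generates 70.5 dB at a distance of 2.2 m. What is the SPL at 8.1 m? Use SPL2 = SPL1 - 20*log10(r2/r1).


r2/r1 = 8.1/2.2 = 3.68182
Correction = 20*log10(3.68182) = 11.3213 dB
SPL2 = 70.5 - 11.3213 = 59.179 dB


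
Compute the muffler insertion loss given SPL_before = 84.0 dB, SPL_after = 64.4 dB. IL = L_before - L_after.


Insertion loss = SPL without muffler - SPL with muffler
IL = 84.0 - 64.4 = 19.6 dB


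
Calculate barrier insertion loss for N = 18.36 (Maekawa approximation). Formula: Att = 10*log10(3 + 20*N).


3 + 20*N = 3 + 20*18.36 = 370.2
Att = 10*log10(370.2) = 25.684 dB


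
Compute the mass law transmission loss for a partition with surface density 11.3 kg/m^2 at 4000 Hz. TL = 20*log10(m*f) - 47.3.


m * f = 11.3 * 4000 = 45200
20*log10(45200) = 93.1028 dB
TL = 93.1028 - 47.3 = 45.803 dB


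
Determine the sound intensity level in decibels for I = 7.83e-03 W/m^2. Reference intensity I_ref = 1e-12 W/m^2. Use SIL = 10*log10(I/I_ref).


I / I_ref = 7.83e-03 / 1e-12 = 7.83e+09
SIL = 10 * log10(7.83e+09) = 98.938 dB


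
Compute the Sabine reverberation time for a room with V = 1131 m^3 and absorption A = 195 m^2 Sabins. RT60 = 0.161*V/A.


RT60 = 0.161 * 1131 / 195 = 0.9338 s


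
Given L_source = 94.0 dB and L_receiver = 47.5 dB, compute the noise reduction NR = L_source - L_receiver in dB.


NR = L_source - L_receiver (difference between source and receiving room levels)
NR = 94.0 - 47.5 = 46.5 dB


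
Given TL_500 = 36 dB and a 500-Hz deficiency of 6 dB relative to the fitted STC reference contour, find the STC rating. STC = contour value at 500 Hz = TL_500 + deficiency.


By ASTM E413, STC = value of the fitted reference contour at 500 Hz.
Contour value at 500 Hz = TL_500 + deficiency = 36 + 6 = 42
STC = 42


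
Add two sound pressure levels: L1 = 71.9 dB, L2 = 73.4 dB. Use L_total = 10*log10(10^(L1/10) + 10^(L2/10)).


10^(71.9/10) = 1.54882e+07
10^(73.4/10) = 2.18776e+07
Sum = 1.54882e+07 + 2.18776e+07 = 3.73658e+07
L_total = 10*log10(3.73658e+07) = 75.725 dB


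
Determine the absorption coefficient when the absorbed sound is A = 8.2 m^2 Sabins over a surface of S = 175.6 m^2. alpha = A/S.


Absorption coefficient = absorbed power / incident power
alpha = A / S = 8.2 / 175.6 = 0.046697


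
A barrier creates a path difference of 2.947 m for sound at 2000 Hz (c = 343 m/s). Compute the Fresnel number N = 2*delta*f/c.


N = 2*delta*f/c = 2*delta/lambda, where lambda = c/f
lambda = 343 / 2000 = 0.1715 m
N = 2 * 2.947 / 0.1715 = 34.367


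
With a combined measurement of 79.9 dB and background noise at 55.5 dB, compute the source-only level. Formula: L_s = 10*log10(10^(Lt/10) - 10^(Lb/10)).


10^(79.9/10) = 9.77237e+07
10^(55.5/10) = 354813
Difference = 9.77237e+07 - 354813 = 9.73689e+07
L_source = 10*log10(9.73689e+07) = 79.884 dB


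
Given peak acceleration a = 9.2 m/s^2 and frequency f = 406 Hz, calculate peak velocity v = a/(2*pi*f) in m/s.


omega = 2*pi*f = 2*pi*406 = 2550.97 rad/s
v = a / omega = 9.2 / 2550.97 = 0.0036065 m/s


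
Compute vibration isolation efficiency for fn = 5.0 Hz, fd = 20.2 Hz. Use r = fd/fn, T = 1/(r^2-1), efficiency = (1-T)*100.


r = 20.2 / 5.0 = 4.04
r^2 - 1 = 4.04^2 - 1 = 15.3216
T = 1/15.3216 = 0.0652673
Efficiency = (1 - 0.0652673)*100 = 93.473 %


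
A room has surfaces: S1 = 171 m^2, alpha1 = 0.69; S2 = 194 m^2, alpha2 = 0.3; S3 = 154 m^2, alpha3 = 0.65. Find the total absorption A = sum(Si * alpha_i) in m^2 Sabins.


171 * 0.69 = 117.99
194 * 0.3 = 58.2
154 * 0.65 = 100.1
A_total = 117.99 + 58.2 + 100.1 = 276.29 m^2


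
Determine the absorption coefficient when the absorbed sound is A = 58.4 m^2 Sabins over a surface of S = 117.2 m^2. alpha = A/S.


Absorption coefficient = absorbed power / incident power
alpha = A / S = 58.4 / 117.2 = 0.49829


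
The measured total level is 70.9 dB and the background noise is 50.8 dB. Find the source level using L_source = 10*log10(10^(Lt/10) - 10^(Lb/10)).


10^(70.9/10) = 1.23027e+07
10^(50.8/10) = 120226
Difference = 1.23027e+07 - 120226 = 1.21825e+07
L_source = 10*log10(1.21825e+07) = 70.857 dB


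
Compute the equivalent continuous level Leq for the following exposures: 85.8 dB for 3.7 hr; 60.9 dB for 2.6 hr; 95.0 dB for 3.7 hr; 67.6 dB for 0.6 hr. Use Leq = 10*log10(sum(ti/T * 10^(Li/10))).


T_total = 3.7 + 2.6 + 3.7 + 0.6 = 10.6 hr
(3.7/10.6) * 10^(85.8/10) = 1.32708e+08
(2.6/10.6) * 10^(60.9/10) = 301764
(3.7/10.6) * 10^(95.0/10) = 1.10381e+09
(0.6/10.6) * 10^(67.6/10) = 325721
Sum = 1.32708e+08 + 301764 + 1.10381e+09 + 325721 = 1.23715e+09
Leq = 10*log10(1.23715e+09) = 90.924 dB


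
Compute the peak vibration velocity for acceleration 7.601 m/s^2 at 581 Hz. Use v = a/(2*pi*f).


omega = 2*pi*f = 2*pi*581 = 3650.53 rad/s
v = a / omega = 7.601 / 3650.53 = 0.0020822 m/s


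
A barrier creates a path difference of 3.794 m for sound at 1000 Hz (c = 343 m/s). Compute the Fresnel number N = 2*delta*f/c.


N = 2*delta*f/c = 2*delta/lambda, where lambda = c/f
lambda = 343 / 1000 = 0.343 m
N = 2 * 3.794 / 0.343 = 22.122


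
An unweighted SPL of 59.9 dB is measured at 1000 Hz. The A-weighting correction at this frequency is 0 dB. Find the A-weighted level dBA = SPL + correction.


A-weighting table: 1000 Hz -> 0 dB correction
SPL_A = SPL + correction = 59.9 + (0) = 59.9 dBA


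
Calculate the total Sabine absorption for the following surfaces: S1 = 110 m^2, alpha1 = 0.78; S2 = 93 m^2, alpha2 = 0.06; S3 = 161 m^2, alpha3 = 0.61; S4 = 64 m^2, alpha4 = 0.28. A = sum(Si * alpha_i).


110 * 0.78 = 85.8
93 * 0.06 = 5.58
161 * 0.61 = 98.21
64 * 0.28 = 17.92
A_total = 85.8 + 5.58 + 98.21 + 17.92 = 207.51 m^2


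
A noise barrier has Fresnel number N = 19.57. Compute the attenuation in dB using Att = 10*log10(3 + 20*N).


3 + 20*N = 3 + 20*19.57 = 394.4
Att = 10*log10(394.4) = 25.959 dB


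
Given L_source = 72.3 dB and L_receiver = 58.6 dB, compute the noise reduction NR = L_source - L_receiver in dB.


NR = L_source - L_receiver (difference between source and receiving room levels)
NR = 72.3 - 58.6 = 13.7 dB


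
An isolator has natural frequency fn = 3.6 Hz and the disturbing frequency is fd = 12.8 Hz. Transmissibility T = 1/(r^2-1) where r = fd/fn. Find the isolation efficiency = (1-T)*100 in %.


r = 12.8 / 3.6 = 3.55556
r^2 - 1 = 3.55556^2 - 1 = 11.642
T = 1/11.642 = 0.0858959
Efficiency = (1 - 0.0858959)*100 = 91.41 %


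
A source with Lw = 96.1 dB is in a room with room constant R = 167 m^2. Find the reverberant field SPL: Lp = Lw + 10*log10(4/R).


4/R = 4/167 = 0.0239521
Lp = 96.1 + 10*log10(0.0239521) = 79.893 dB


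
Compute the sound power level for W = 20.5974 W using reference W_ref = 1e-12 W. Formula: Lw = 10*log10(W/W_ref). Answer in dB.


W / W_ref = 20.5974 / 1e-12 = 2.05974e+13
Lw = 10 * log10(2.05974e+13) = 133.14 dB


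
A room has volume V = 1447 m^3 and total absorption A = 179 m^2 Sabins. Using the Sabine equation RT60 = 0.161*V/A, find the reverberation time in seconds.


RT60 = 0.161 * 1447 / 179 = 1.3015 s


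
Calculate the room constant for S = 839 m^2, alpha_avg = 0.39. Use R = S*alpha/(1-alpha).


R = 839 * 0.39 / (1 - 0.39) = 536.41 m^2
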